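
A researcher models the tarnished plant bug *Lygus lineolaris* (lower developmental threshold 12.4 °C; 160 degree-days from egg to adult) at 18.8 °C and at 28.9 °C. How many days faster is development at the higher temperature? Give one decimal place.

At 18.8 °C: 160 / (18.8 − 12.4) = 160 / 6.4 = 25.000 d.
At 28.9 °C: 160 / (28.9 − 12.4) = 160 / 16.5 = 9.697 d.
Difference = |25.000 − 9.697| = 15.303 ≈ 15.3 days.

15.3 days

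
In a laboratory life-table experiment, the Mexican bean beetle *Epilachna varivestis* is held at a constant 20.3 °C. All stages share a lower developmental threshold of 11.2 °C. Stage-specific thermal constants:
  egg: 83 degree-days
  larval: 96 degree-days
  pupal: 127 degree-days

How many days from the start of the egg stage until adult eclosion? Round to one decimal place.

Daily accumulation at 20.3 °C = 20.3 − 11.2 = 9.1 DD/day.
Total K = 83 + 96 + 127 = 306 DD.
Total duration = 306 / 9.1 = 33.626 ≈ 33.6 days.

33.6 days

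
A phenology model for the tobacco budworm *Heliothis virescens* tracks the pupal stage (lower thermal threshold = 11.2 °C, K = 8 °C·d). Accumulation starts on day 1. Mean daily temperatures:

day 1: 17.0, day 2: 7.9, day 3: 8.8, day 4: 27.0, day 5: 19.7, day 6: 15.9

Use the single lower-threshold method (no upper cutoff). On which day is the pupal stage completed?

day 4

Daily DD above 11.2 °C: 5.8, 0.0, 0.0, 15.8, 8.5, 4.7.
Cumulative: 5.8, 5.8, 5.8, 21.6, 30.1, 34.8.
The total first reaches 8 DD on day 4.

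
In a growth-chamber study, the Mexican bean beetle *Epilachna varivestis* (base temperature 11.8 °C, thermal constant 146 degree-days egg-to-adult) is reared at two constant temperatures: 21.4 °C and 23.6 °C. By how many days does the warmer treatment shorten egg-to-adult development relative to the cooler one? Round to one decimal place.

2.8 days

At 21.4 °C: 146 / (21.4 − 11.8) = 146 / 9.6 = 15.208 d.
At 23.6 °C: 146 / (23.6 − 11.8) = 146 / 11.8 = 12.373 d.
Difference = |15.208 − 12.373| = 2.835 ≈ 2.8 days.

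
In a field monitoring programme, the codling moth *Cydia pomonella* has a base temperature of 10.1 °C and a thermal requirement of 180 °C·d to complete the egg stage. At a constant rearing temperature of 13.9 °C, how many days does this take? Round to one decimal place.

Daily accumulation = 13.9 − 10.1 = 3.8 DD/day.
Duration = 180 / 3.8 = 47.368 ≈ 47.4 days.

47.4 days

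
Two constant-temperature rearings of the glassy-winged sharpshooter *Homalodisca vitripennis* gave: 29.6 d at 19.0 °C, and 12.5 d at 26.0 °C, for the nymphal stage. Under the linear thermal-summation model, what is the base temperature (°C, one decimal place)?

13.9 °C

Equal thermal constants: D₁(T₁ − T_b) = D₂(T₂ − T_b).
29.6·(19.0 − T_b) = 12.5·(26.0 − T_b)
T_b = (29.6·19.0 − 12.5·26.0) / (29.6 − 12.5) = 237.40 / 17.1 = 13.883 °C ≈ 13.9 °C.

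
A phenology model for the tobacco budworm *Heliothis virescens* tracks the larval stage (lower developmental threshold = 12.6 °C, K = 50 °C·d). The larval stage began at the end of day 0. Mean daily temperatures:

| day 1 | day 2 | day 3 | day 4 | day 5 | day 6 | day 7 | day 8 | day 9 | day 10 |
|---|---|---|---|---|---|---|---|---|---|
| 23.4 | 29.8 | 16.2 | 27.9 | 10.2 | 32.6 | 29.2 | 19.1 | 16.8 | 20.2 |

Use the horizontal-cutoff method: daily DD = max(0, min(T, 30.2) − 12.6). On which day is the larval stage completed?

day 6

Daily DD above 12.6 °C (capped at 17.6): 10.8, 17.2, 3.6, 15.3, 0.0, 17.6, 16.6, 6.5, 4.2, 7.6.
Cumulative: 10.8, 28.0, 31.6, 46.9, 46.9, 64.5, 81.1, 87.6, 91.8, 99.4.
The total first reaches 50 DD on day 6.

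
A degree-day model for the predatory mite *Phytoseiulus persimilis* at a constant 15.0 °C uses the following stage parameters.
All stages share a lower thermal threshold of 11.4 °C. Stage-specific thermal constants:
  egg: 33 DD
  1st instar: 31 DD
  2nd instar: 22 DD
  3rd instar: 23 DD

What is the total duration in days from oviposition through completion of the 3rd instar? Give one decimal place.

30.3 days

Daily accumulation at 15.0 °C = 15.0 − 11.4 = 3.6 DD/day.
Total K = 33 + 31 + 22 + 23 = 109 DD.
Total duration = 109 / 3.6 = 30.278 ≈ 30.3 days.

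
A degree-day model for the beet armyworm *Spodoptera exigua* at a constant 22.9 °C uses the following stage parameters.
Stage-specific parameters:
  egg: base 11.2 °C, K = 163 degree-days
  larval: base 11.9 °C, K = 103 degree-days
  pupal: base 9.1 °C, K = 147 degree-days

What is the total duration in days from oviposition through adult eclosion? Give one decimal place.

egg: 163 / (22.9 − 11.2) = 163 / 11.7 = 13.932 d.
larval: 103 / (22.9 − 11.9) = 103 / 11.0 = 9.364 d.
pupal: 147 / (22.9 − 9.1) = 147 / 13.8 = 10.652 d.
Sum = 33.947 ≈ 33.9 days.

33.9 days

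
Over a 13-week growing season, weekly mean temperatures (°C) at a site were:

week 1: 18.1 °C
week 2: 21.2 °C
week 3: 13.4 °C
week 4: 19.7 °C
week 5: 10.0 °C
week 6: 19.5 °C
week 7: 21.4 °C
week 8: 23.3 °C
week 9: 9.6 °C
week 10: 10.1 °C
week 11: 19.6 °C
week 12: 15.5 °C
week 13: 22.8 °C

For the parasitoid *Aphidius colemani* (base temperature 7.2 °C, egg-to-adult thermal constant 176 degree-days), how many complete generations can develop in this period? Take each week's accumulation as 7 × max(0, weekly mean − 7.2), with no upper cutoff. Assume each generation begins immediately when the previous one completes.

Weekly DD (7 × max(0, T̄ − 7.2)): 76.3, 98.0, 43.4, 87.5, 19.6, 86.1, 99.4, 112.7, 16.8, 20.3, 86.8, 58.1, 109.2.
Season total = 914.2 DD.
Complete generations = ⌊914.2 / 176⌋ = 5.

5 generations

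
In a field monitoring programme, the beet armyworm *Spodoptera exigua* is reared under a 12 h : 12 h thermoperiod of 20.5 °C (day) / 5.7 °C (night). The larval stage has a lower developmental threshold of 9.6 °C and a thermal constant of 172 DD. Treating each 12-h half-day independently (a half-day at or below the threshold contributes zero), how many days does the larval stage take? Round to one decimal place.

Day half: max(0, 20.5 − 9.6) × 0.5 = 10.9 × 0.5 = 5.45 DD.
Night half: max(0, 5.7 − 9.6) × 0.5 = 0.0 × 0.5 = 0.00 DD.
Per 24 h: 5.45 DD/day.
Duration = 172 / 5.45 = 31.560 ≈ 31.6 days.

31.6 days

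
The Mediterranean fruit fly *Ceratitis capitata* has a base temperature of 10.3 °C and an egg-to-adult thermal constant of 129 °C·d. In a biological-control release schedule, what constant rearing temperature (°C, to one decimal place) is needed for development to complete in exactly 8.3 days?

25.8 °C

Required daily accumulation = 129 / 8.3 = 15.542 DD/day.
T = T_base + 15.542 = 10.3 + 15.542 = 25.842 ≈ 25.8 °C.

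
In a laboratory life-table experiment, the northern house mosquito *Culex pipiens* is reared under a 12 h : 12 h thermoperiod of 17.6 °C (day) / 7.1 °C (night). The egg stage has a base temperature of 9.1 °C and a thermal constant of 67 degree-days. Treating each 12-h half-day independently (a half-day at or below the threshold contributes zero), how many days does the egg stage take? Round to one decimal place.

15.8 days

Day half: max(0, 17.6 − 9.1) × 0.5 = 8.5 × 0.5 = 4.25 DD.
Night half: max(0, 7.1 − 9.1) × 0.5 = 0.0 × 0.5 = 0.00 DD.
Per 24 h: 4.25 DD/day.
Duration = 67 / 4.25 = 15.765 ≈ 15.8 days.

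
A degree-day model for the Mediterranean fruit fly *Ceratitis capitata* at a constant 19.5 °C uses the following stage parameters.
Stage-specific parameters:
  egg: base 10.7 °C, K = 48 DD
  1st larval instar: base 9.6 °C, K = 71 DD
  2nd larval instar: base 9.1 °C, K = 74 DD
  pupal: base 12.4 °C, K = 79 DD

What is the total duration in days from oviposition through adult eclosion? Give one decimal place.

egg: 48 / (19.5 − 10.7) = 48 / 8.8 = 5.455 d.
1st larval instar: 71 / (19.5 − 9.6) = 71 / 9.9 = 7.172 d.
2nd larval instar: 74 / (19.5 − 9.1) = 74 / 10.4 = 7.115 d.
pupal: 79 / (19.5 − 12.4) = 79 / 7.1 = 11.127 d.
Sum = 30.868 ≈ 30.9 days.

30.9 days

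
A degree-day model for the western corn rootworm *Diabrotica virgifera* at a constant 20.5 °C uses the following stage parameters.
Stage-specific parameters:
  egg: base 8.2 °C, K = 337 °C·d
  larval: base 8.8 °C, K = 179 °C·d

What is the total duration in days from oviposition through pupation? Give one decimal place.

egg: 337 / (20.5 − 8.2) = 337 / 12.3 = 27.398 d.
larval: 179 / (20.5 − 8.8) = 179 / 11.7 = 15.299 d.
Sum = 42.698 ≈ 42.7 days.

42.7 days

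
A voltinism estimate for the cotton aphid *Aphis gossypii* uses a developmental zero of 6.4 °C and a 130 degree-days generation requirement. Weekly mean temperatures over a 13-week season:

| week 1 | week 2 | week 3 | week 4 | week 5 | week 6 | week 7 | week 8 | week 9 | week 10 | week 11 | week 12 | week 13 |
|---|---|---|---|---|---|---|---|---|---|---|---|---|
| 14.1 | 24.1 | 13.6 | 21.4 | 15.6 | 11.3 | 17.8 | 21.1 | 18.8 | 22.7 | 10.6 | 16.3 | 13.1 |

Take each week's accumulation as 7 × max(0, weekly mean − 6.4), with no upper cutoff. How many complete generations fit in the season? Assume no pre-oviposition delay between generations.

7 generations

Weekly DD (7 × max(0, T̄ − 6.4)): 53.9, 123.9, 50.4, 105.0, 64.4, 34.3, 79.8, 102.9, 86.8, 114.1, 29.4, 69.3, 46.9.
Season total = 961.1 DD.
Complete generations = ⌊961.1 / 130⌋ = 7.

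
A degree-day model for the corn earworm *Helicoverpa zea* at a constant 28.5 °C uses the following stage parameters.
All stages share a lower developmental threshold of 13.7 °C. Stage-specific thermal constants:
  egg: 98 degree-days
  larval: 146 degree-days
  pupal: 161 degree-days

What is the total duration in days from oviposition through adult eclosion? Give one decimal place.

27.4 days

Daily accumulation at 28.5 °C = 28.5 − 13.7 = 14.8 DD/day.
Total K = 98 + 146 + 161 = 405 DD.
Total duration = 405 / 14.8 = 27.365 ≈ 27.4 days.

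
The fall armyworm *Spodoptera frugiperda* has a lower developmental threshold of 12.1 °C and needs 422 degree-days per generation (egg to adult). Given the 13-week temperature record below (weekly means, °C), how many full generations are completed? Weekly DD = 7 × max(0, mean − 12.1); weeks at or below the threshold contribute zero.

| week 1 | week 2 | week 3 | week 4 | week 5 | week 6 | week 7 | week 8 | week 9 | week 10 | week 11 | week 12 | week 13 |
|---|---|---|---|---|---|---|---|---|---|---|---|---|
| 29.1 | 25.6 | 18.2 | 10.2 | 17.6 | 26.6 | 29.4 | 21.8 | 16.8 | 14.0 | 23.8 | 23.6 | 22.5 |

Weekly DD (7 × max(0, T̄ − 12.1)): 119.0, 94.5, 42.7, 0.0, 38.5, 101.5, 121.1, 67.9, 32.9, 13.3, 81.9, 80.5, 72.8.
Season total = 866.6 DD.
Complete generations = ⌊866.6 / 422⌋ = 2.

2 generations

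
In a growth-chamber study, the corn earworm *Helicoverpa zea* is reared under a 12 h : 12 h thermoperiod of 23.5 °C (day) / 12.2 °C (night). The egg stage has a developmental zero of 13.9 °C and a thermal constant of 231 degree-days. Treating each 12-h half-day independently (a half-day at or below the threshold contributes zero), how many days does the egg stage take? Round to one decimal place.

48.1 days

Day half: max(0, 23.5 − 13.9) × 0.5 = 9.6 × 0.5 = 4.80 DD.
Night half: max(0, 12.2 − 13.9) × 0.5 = 0.0 × 0.5 = 0.00 DD.
Per 24 h: 4.80 DD/day.
Duration = 231 / 4.80 = 48.125 ≈ 48.1 days.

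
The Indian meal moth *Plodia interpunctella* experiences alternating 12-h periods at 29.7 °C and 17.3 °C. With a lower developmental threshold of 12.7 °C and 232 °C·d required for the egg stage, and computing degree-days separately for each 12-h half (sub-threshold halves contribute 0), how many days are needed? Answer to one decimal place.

21.5 days

Day half: max(0, 29.7 − 12.7) × 0.5 = 17.0 × 0.5 = 8.50 DD.
Night half: max(0, 17.3 − 12.7) × 0.5 = 4.6 × 0.5 = 2.30 DD.
Per 24 h: 10.80 DD/day.
Duration = 232 / 10.80 = 21.481 ≈ 21.5 days.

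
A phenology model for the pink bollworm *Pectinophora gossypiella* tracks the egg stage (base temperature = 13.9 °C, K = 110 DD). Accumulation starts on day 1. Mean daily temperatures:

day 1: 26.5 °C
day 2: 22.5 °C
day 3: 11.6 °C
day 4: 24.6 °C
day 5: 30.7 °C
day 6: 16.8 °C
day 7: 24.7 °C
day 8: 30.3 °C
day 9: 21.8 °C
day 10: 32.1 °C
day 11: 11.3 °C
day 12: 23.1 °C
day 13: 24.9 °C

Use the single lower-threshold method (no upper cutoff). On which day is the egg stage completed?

Daily DD above 13.9 °C: 12.6, 8.6, 0.0, 10.7, 16.8, 2.9, 10.8, 16.4, 7.9, 18.2, 0.0, 9.2, 11.0.
Cumulative: 12.6, 21.2, 21.2, 31.9, 48.7, 51.6, 62.4, 78.8, 86.7, 104.9, 104.9, 114.1, 125.1.
The total first reaches 110 DD on day 12.

day 12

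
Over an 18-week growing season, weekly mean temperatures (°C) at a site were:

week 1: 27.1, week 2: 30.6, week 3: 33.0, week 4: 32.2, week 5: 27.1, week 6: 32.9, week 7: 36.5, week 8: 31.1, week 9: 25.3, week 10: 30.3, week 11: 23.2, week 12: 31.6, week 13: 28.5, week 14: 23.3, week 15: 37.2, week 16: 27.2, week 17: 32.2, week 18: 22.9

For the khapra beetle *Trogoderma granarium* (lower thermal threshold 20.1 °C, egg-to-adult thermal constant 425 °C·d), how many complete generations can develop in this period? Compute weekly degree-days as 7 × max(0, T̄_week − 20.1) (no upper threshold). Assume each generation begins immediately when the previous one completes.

Weekly DD (7 × max(0, T̄ − 20.1)): 49.0, 73.5, 90.3, 84.7, 49.0, 89.6, 114.8, 77.0, 36.4, 71.4, 21.7, 80.5, 58.8, 22.4, 119.7, 49.7, 84.7, 19.6.
Season total = 1192.8 DD.
Complete generations = ⌊1192.8 / 425⌋ = 2.

2 generations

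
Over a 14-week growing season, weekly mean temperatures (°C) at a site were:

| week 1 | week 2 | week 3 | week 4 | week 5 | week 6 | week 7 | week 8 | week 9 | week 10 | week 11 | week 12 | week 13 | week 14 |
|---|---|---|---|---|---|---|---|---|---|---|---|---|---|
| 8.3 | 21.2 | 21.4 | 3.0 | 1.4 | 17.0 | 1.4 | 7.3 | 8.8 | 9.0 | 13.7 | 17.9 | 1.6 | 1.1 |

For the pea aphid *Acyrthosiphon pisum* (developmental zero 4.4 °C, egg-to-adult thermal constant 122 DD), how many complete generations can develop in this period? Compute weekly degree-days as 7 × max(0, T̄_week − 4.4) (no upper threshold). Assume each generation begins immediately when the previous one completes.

Weekly DD (7 × max(0, T̄ − 4.4)): 27.3, 117.6, 119.0, 0.0, 0.0, 88.2, 0.0, 20.3, 30.8, 32.2, 65.1, 94.5, 0.0, 0.0.
Season total = 595.0 DD.
Complete generations = ⌊595.0 / 122⌋ = 4.

4 generations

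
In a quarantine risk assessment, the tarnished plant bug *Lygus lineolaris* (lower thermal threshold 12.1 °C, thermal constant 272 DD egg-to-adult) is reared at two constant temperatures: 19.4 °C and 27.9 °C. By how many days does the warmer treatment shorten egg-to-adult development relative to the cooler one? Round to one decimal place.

At 19.4 °C: 272 / (19.4 − 12.1) = 272 / 7.3 = 37.260 d.
At 27.9 °C: 272 / (27.9 − 12.1) = 272 / 15.8 = 17.215 d.
Difference = |37.260 − 17.215| = 20.045 ≈ 20.0 days.

20.0 days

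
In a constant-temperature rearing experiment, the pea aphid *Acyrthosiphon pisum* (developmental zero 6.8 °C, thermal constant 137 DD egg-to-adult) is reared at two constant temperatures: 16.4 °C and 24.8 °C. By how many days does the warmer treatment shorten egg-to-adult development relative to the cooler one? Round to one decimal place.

At 16.4 °C: 137 / (16.4 − 6.8) = 137 / 9.6 = 14.271 d.
At 24.8 °C: 137 / (24.8 − 6.8) = 137 / 18.0 = 7.611 d.
Difference = |14.271 − 7.611| = 6.660 ≈ 6.7 days.

6.7 days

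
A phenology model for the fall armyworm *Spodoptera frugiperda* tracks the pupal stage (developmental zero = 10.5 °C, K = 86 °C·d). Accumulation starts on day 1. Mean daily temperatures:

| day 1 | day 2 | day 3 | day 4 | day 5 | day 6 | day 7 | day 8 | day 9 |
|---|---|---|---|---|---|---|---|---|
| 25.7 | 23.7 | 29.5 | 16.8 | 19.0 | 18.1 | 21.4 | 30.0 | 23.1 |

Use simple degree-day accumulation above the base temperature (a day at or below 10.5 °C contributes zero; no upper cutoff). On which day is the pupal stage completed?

Daily DD above 10.5 °C: 15.2, 13.2, 19.0, 6.3, 8.5, 7.6, 10.9, 19.5, 12.6.
Cumulative: 15.2, 28.4, 47.4, 53.7, 62.2, 69.8, 80.7, 100.2, 112.8.
The total first reaches 86 DD on day 8.

day 8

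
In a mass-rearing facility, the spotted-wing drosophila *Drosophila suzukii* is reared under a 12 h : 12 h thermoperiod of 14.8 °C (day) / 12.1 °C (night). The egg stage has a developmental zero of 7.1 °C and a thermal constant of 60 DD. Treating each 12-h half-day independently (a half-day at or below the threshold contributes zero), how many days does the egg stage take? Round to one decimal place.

9.4 days

Day half: max(0, 14.8 − 7.1) × 0.5 = 7.7 × 0.5 = 3.85 DD.
Night half: max(0, 12.1 − 7.1) × 0.5 = 5.0 × 0.5 = 2.50 DD.
Per 24 h: 6.35 DD/day.
Duration = 60 / 6.35 = 9.449 ≈ 9.4 days.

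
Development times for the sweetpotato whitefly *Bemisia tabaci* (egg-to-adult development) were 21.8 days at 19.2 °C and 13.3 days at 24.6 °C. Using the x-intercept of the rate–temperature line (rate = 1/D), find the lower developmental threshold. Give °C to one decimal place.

10.8 °C

Equal thermal constants: D₁(T₁ − T_b) = D₂(T₂ − T_b).
21.8·(19.2 − T_b) = 13.3·(24.6 − T_b)
T_b = (21.8·19.2 − 13.3·24.6) / (21.8 − 13.3) = 91.38 / 8.5 = 10.751 °C ≈ 10.8 °C.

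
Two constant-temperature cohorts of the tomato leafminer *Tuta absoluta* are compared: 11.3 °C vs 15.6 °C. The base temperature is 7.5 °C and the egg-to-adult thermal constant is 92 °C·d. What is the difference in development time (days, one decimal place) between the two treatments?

At 11.3 °C: 92 / (11.3 − 7.5) = 92 / 3.8 = 24.211 d.
At 15.6 °C: 92 / (15.6 − 7.5) = 92 / 8.1 = 11.358 d.
Difference = |24.211 − 11.358| = 12.853 ≈ 12.9 days.

12.9 days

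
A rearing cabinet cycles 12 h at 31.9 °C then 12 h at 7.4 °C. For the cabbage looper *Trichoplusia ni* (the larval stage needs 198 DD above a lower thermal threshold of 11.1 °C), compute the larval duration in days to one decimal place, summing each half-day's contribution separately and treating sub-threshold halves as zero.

19.0 days

Day half: max(0, 31.9 − 11.1) × 0.5 = 20.8 × 0.5 = 10.40 DD.
Night half: max(0, 7.4 − 11.1) × 0.5 = 0.0 × 0.5 = 0.00 DD.
Per 24 h: 10.40 DD/day.
Duration = 198 / 10.40 = 19.038 ≈ 19.0 days.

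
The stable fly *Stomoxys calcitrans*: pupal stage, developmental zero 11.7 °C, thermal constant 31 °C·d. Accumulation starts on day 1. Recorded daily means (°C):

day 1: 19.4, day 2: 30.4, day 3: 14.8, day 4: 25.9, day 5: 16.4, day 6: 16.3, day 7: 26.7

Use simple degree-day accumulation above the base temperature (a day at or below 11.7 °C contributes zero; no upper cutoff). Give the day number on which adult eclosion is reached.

Daily DD above 11.7 °C: 7.7, 18.7, 3.1, 14.2, 4.7, 4.6, 15.0.
Cumulative: 7.7, 26.4, 29.5, 43.7, 48.4, 53.0, 68.0.
The total first reaches 31 DD on day 4.

day 4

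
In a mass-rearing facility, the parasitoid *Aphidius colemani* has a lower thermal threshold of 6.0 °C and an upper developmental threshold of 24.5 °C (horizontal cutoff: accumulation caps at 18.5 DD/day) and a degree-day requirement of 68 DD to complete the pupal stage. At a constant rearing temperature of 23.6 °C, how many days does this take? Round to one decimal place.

Daily accumulation = 23.6 − 6.0 = 17.6 DD/day.
Duration = 68 / 17.6 = 3.864 ≈ 3.9 days.

3.9 days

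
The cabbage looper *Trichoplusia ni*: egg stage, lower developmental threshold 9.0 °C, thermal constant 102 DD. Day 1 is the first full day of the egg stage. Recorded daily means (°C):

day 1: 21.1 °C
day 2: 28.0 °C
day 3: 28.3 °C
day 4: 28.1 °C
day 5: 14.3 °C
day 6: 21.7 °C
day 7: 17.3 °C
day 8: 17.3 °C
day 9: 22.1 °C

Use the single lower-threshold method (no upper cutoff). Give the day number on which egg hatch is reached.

Daily DD above 9.0 °C: 12.1, 19.0, 19.3, 19.1, 5.3, 12.7, 8.3, 8.3, 13.1.
Cumulative: 12.1, 31.1, 50.4, 69.5, 74.8, 87.5, 95.8, 104.1, 117.2.
The total first reaches 102 DD on day 8.

day 8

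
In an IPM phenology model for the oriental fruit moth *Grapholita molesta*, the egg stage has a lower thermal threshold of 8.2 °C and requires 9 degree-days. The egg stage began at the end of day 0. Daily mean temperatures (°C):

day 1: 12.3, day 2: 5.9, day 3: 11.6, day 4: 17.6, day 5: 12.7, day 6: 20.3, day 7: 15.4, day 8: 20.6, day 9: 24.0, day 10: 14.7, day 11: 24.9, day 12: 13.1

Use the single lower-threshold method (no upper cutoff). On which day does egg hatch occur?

Daily DD above 8.2 °C: 4.1, 0.0, 3.4, 9.4, 4.5, 12.1, 7.2, 12.4, 15.8, 6.5, 16.7, 4.9.
Cumulative: 4.1, 4.1, 7.5, 16.9, 21.4, 33.5, 40.7, 53.1, 68.9, 75.4, 92.1, 97.0.
The total first reaches 9 DD on day 4.

day 4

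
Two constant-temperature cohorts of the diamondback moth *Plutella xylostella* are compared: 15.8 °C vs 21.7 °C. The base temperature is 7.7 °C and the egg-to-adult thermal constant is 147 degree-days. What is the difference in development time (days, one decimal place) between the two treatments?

At 15.8 °C: 147 / (15.8 − 7.7) = 147 / 8.1 = 18.148 d.
At 21.7 °C: 147 / (21.7 − 7.7) = 147 / 14.0 = 10.500 d.
Difference = |18.148 − 10.500| = 7.648 ≈ 7.6 days.

7.6 days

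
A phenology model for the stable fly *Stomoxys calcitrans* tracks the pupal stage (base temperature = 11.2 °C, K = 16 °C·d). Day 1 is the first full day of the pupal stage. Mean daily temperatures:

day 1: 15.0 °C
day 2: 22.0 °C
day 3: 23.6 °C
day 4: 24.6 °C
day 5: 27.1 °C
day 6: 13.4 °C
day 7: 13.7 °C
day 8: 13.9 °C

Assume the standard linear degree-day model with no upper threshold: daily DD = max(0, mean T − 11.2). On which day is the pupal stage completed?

Daily DD above 11.2 °C: 3.8, 10.8, 12.4, 13.4, 15.9, 2.2, 2.5, 2.7.
Cumulative: 3.8, 14.6, 27.0, 40.4, 56.3, 58.5, 61.0, 63.7.
The total first reaches 16 DD on day 3.

day 3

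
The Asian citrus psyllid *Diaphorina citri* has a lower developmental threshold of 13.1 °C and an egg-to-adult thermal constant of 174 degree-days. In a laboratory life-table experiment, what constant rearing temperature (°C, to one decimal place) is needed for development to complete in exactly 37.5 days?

Required daily accumulation = 174 / 37.5 = 4.640 DD/day.
T = T_base + 4.640 = 13.1 + 4.640 = 17.740 ≈ 17.7 °C.

17.7 °C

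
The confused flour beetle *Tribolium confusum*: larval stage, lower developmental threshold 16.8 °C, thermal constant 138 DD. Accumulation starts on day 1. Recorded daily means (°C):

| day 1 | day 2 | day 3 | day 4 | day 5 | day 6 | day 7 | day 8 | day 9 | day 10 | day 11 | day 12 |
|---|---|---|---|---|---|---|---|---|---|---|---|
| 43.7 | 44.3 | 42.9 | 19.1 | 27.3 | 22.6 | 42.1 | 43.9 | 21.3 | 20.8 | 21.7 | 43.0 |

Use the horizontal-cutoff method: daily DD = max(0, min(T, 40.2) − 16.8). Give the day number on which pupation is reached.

Daily DD above 16.8 °C (capped at 23.4): 23.4, 23.4, 23.4, 2.3, 10.5, 5.8, 23.4, 23.4, 4.5, 4.0, 4.9, 23.4.
Cumulative: 23.4, 46.8, 70.2, 72.5, 83.0, 88.8, 112.2, 135.6, 140.1, 144.1, 149.0, 172.4.
The total first reaches 138 DD on day 9.

day 9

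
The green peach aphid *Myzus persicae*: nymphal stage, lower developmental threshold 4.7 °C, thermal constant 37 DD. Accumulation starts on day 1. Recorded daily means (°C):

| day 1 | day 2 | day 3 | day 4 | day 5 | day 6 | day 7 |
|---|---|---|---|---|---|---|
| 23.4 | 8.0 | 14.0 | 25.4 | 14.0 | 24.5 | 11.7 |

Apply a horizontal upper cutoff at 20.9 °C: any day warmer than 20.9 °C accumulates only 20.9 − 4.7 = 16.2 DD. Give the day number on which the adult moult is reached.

day 4

Daily DD above 4.7 °C (capped at 16.2): 16.2, 3.3, 9.3, 16.2, 9.3, 16.2, 7.0.
Cumulative: 16.2, 19.5, 28.8, 45.0, 54.3, 70.5, 77.5.
The total first reaches 37 DD on day 4.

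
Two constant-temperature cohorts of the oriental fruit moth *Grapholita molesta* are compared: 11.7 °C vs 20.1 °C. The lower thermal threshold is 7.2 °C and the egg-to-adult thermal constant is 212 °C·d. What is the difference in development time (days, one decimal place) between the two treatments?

At 11.7 °C: 212 / (11.7 − 7.2) = 212 / 4.5 = 47.111 d.
At 20.1 °C: 212 / (20.1 − 7.2) = 212 / 12.9 = 16.434 d.
Difference = |47.111 − 16.434| = 30.677 ≈ 30.7 days.

30.7 days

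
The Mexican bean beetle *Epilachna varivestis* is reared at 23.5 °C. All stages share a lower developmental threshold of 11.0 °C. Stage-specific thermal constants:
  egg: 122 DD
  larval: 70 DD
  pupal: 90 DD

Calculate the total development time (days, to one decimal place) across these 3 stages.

Daily accumulation at 23.5 °C = 23.5 − 11.0 = 12.5 DD/day.
Total K = 122 + 70 + 90 = 282 DD.
Total duration = 282 / 12.5 = 22.560 ≈ 22.6 days.

22.6 days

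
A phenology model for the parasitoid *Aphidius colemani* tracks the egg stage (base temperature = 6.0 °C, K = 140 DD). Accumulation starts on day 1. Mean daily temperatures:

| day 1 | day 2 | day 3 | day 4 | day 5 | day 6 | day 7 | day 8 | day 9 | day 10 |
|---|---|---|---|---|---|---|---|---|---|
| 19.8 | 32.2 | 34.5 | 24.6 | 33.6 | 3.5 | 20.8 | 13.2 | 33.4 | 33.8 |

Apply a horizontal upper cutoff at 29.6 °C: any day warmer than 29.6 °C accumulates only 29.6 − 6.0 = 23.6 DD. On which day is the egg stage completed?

day 9

Daily DD above 6.0 °C (capped at 23.6): 13.8, 23.6, 23.6, 18.6, 23.6, 0.0, 14.8, 7.2, 23.6, 23.6.
Cumulative: 13.8, 37.4, 61.0, 79.6, 103.2, 103.2, 118.0, 125.2, 148.8, 172.4.
The total first reaches 140 DD on day 9.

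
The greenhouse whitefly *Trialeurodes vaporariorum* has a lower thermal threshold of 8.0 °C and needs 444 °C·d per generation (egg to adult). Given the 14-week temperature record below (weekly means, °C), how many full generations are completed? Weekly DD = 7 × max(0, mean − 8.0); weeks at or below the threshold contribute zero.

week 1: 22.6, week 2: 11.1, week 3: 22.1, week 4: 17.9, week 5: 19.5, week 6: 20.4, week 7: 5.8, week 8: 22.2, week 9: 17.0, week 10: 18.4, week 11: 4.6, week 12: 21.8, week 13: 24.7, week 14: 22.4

Weekly DD (7 × max(0, T̄ − 8.0)): 102.2, 21.7, 98.7, 69.3, 80.5, 86.8, 0.0, 99.4, 63.0, 72.8, 0.0, 96.6, 116.9, 100.8.
Season total = 1008.7 DD.
Complete generations = ⌊1008.7 / 444⌋ = 2.

2 generations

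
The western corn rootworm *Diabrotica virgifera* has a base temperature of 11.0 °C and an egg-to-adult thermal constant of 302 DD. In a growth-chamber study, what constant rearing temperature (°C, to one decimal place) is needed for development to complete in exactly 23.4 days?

Required daily accumulation = 302 / 23.4 = 12.906 DD/day.
T = T_base + 12.906 = 11.0 + 12.906 = 23.906 ≈ 23.9 °C.

23.9 °C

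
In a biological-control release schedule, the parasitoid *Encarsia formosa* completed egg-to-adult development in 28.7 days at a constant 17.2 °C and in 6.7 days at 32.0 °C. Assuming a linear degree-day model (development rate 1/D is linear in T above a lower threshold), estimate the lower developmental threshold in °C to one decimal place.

12.7 °C

Under the model K = D·(T − T_b), so D₁·(T₁ − T_b) = D₂·(T₂ − T_b).
28.7·(17.2 − T_b) = 6.7·(32.0 − T_b)
T_b = (28.7·17.2 − 6.7·32.0) / (28.7 − 6.7) = 279.24 / 22.0 = 12.693 °C ≈ 12.7 °C.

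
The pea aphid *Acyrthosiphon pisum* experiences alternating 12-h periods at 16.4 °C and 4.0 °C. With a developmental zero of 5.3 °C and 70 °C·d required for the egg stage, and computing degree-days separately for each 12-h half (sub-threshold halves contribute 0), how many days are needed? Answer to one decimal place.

Day half: max(0, 16.4 − 5.3) × 0.5 = 11.1 × 0.5 = 5.55 DD.
Night half: max(0, 4.0 − 5.3) × 0.5 = 0.0 × 0.5 = 0.00 DD.
Per 24 h: 5.55 DD/day.
Duration = 70 / 5.55 = 12.613 ≈ 12.6 days.

12.6 days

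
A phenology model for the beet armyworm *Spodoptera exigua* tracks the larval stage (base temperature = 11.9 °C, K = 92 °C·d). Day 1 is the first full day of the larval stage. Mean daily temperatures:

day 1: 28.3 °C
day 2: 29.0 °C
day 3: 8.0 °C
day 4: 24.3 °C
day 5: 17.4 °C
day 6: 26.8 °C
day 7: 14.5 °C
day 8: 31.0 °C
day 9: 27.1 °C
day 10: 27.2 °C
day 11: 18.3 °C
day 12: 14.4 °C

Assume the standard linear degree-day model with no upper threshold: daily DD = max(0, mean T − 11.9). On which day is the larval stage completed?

day 9

Daily DD above 11.9 °C: 16.4, 17.1, 0.0, 12.4, 5.5, 14.9, 2.6, 19.1, 15.2, 15.3, 6.4, 2.5.
Cumulative: 16.4, 33.5, 33.5, 45.9, 51.4, 66.3, 68.9, 88.0, 103.2, 118.5, 124.9, 127.4.
The total first reaches 92 DD on day 9.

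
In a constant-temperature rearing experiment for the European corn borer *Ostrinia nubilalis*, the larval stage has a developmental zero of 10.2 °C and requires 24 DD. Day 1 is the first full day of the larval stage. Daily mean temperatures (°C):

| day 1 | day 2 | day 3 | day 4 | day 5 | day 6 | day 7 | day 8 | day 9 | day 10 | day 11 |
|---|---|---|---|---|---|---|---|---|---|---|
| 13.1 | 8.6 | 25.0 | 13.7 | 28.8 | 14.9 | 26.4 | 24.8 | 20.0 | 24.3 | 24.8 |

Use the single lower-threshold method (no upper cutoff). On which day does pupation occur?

Daily DD above 10.2 °C: 2.9, 0.0, 14.8, 3.5, 18.6, 4.7, 16.2, 14.6, 9.8, 14.1, 14.6.
Cumulative: 2.9, 2.9, 17.7, 21.2, 39.8, 44.5, 60.7, 75.3, 85.1, 99.2, 113.8.
The total first reaches 24 DD on day 5.

day 5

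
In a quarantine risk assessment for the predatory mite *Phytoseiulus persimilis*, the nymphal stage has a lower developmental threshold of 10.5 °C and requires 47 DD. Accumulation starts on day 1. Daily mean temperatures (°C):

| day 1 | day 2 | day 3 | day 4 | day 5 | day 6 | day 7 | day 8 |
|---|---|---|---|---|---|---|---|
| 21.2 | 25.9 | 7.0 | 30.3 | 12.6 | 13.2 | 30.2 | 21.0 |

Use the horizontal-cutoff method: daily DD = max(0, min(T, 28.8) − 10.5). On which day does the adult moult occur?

Daily DD above 10.5 °C (capped at 18.3): 10.7, 15.4, 0.0, 18.3, 2.1, 2.7, 18.3, 10.5.
Cumulative: 10.7, 26.1, 26.1, 44.4, 46.5, 49.2, 67.5, 78.0.
The total first reaches 47 DD on day 6.

day 6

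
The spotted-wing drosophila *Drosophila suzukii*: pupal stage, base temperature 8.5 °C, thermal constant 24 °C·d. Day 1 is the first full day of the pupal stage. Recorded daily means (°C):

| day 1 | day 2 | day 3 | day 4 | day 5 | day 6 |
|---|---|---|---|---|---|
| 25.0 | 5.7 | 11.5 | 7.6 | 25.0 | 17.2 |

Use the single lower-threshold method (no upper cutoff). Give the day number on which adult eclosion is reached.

Daily DD above 8.5 °C: 16.5, 0.0, 3.0, 0.0, 16.5, 8.7.
Cumulative: 16.5, 16.5, 19.5, 19.5, 36.0, 44.7.
The total first reaches 24 DD on day 5.

day 5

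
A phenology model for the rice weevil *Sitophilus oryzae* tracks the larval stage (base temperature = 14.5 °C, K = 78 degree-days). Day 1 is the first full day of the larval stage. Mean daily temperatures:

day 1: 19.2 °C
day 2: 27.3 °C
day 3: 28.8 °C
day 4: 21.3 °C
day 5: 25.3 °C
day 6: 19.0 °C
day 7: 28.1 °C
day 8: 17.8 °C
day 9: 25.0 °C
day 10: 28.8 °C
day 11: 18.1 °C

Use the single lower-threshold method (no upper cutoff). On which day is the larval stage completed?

Daily DD above 14.5 °C: 4.7, 12.8, 14.3, 6.8, 10.8, 4.5, 13.6, 3.3, 10.5, 14.3, 3.6.
Cumulative: 4.7, 17.5, 31.8, 38.6, 49.4, 53.9, 67.5, 70.8, 81.3, 95.6, 99.2.
The total first reaches 78 DD on day 9.

day 9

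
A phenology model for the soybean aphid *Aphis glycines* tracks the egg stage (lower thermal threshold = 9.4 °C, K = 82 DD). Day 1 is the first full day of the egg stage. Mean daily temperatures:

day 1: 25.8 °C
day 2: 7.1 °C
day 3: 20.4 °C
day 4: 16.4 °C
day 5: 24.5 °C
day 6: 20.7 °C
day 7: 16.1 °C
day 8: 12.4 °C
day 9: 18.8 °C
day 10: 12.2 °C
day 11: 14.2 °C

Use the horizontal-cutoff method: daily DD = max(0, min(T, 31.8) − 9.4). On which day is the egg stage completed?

day 10

Daily DD above 9.4 °C (capped at 22.4): 16.4, 0.0, 11.0, 7.0, 15.1, 11.3, 6.7, 3.0, 9.4, 2.8, 4.8.
Cumulative: 16.4, 16.4, 27.4, 34.4, 49.5, 60.8, 67.5, 70.5, 79.9, 82.7, 87.5.
The total first reaches 82 DD on day 10.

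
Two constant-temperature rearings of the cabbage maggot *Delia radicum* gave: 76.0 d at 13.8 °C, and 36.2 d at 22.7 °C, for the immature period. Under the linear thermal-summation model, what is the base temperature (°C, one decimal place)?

5.7 °C

Linear rate model ⇒ the product D·(T − T_b) is constant across temperatures.
76.0·(13.8 − T_b) = 36.2·(22.7 − T_b)
T_b = (76.0·13.8 − 36.2·22.7) / (76.0 − 36.2) = 227.06 / 39.8 = 5.705 °C ≈ 5.7 °C.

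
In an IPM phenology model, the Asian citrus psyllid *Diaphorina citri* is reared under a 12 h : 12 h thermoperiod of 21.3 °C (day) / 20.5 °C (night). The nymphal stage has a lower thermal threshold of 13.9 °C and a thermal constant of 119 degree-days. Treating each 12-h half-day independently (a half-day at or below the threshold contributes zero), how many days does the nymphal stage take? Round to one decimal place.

Day half: max(0, 21.3 − 13.9) × 0.5 = 7.4 × 0.5 = 3.70 DD.
Night half: max(0, 20.5 − 13.9) × 0.5 = 6.6 × 0.5 = 3.30 DD.
Per 24 h: 7.00 DD/day.
Duration = 119 / 7.00 = 17.000 ≈ 17.0 days.

17.0 days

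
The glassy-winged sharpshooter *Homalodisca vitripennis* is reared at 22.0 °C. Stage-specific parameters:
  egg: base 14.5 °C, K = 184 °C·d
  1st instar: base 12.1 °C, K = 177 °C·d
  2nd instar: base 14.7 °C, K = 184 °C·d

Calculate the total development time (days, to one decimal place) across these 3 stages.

67.6 days

egg: 184 / (22.0 − 14.5) = 184 / 7.5 = 24.533 d.
1st instar: 177 / (22.0 − 12.1) = 177 / 9.9 = 17.879 d.
2nd instar: 184 / (22.0 − 14.7) = 184 / 7.3 = 25.205 d.
Sum = 67.618 ≈ 67.6 days.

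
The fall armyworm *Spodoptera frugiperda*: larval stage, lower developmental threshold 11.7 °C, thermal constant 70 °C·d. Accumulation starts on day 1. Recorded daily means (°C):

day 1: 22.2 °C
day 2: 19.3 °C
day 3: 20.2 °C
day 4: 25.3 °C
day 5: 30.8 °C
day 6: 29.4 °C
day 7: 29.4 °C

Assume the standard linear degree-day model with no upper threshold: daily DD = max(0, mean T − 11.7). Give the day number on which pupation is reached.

day 6

Daily DD above 11.7 °C: 10.5, 7.6, 8.5, 13.6, 19.1, 17.7, 17.7.
Cumulative: 10.5, 18.1, 26.6, 40.2, 59.3, 77.0, 94.7.
The total first reaches 70 DD on day 6.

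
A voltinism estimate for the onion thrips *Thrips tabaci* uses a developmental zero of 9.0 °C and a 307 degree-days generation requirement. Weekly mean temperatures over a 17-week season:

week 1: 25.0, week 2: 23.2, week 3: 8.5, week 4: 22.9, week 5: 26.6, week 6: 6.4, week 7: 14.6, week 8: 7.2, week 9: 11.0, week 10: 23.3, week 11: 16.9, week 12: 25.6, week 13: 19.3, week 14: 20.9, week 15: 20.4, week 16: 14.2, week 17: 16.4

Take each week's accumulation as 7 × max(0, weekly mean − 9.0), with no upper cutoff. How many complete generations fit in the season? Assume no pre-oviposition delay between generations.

Weekly DD (7 × max(0, T̄ − 9.0)): 112.0, 99.4, 0.0, 97.3, 123.2, 0.0, 39.2, 0.0, 14.0, 100.1, 55.3, 116.2, 72.1, 83.3, 79.8, 36.4, 51.8.
Season total = 1080.1 DD.
Complete generations = ⌊1080.1 / 307⌋ = 3.

3 generations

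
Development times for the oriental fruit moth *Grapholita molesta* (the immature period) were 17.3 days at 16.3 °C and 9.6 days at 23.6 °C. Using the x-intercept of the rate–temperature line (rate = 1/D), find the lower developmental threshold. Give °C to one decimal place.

Under the model K = D·(T − T_b), so D₁·(T₁ − T_b) = D₂·(T₂ − T_b).
17.3·(16.3 − T_b) = 9.6·(23.6 − T_b)
T_b = (17.3·16.3 − 9.6·23.6) / (17.3 − 9.6) = 55.43 / 7.7 = 7.199 °C ≈ 7.2 °C.

7.2 °C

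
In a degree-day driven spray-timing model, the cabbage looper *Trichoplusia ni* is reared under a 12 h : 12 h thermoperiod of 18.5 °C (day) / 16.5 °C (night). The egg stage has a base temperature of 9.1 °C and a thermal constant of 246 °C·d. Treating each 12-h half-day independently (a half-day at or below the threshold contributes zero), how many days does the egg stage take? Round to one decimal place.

Day half: max(0, 18.5 − 9.1) × 0.5 = 9.4 × 0.5 = 4.70 DD.
Night half: max(0, 16.5 − 9.1) × 0.5 = 7.4 × 0.5 = 3.70 DD.
Per 24 h: 8.40 DD/day.
Duration = 246 / 8.40 = 29.286 ≈ 29.3 days.

29.3 days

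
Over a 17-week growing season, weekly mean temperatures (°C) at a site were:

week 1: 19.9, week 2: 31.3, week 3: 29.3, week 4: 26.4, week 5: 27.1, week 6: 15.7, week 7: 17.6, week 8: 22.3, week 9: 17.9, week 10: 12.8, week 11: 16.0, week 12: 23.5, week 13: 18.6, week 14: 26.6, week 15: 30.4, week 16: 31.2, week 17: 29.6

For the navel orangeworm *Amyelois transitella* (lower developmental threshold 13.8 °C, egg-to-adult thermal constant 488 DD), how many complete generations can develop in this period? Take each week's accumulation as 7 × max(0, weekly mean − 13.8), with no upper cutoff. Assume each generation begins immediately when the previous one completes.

2 generations

Weekly DD (7 × max(0, T̄ − 13.8)): 42.7, 122.5, 108.5, 88.2, 93.1, 13.3, 26.6, 59.5, 28.7, 0.0, 15.4, 67.9, 33.6, 89.6, 116.2, 121.8, 110.6.
Season total = 1138.2 DD.
Complete generations = ⌊1138.2 / 488⌋ = 2.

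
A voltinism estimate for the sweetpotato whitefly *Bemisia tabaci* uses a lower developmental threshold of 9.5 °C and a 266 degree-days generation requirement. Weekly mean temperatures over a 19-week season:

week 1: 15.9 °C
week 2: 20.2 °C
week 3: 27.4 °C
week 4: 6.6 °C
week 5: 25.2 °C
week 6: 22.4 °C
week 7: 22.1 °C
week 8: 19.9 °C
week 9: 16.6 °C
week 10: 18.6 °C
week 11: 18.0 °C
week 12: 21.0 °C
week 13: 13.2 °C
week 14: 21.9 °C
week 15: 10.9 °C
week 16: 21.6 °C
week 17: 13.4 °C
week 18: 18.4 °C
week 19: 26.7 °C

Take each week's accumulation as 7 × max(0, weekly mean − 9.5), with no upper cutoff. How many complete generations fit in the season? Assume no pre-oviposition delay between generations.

Weekly DD (7 × max(0, T̄ − 9.5)): 44.8, 74.9, 125.3, 0.0, 109.9, 90.3, 88.2, 72.8, 49.7, 63.7, 59.5, 80.5, 25.9, 86.8, 9.8, 84.7, 27.3, 62.3, 120.4.
Season total = 1276.8 DD.
Complete generations = ⌊1276.8 / 266⌋ = 4.

4 generations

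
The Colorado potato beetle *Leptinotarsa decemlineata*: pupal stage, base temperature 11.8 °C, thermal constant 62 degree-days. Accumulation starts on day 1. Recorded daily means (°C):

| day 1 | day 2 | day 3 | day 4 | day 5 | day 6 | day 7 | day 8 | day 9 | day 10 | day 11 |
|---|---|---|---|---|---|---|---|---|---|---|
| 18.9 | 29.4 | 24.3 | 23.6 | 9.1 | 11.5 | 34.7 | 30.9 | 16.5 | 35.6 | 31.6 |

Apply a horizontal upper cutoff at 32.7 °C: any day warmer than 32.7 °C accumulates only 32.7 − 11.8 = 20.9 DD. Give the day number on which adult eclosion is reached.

Daily DD above 11.8 °C (capped at 20.9): 7.1, 17.6, 12.5, 11.8, 0.0, 0.0, 20.9, 19.1, 4.7, 20.9, 19.8.
Cumulative: 7.1, 24.7, 37.2, 49.0, 49.0, 49.0, 69.9, 89.0, 93.7, 114.6, 134.4.
The total first reaches 62 DD on day 7.

day 7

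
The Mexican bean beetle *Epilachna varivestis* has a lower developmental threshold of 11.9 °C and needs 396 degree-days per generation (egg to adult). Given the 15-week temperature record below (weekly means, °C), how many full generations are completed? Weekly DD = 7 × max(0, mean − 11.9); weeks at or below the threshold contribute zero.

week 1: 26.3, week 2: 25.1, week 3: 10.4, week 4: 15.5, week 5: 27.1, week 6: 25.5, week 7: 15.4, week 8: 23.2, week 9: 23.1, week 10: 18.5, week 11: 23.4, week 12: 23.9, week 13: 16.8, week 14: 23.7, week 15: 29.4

Weekly DD (7 × max(0, T̄ − 11.9)): 100.8, 92.4, 0.0, 25.2, 106.4, 95.2, 24.5, 79.1, 78.4, 46.2, 80.5, 84.0, 34.3, 82.6, 122.5.
Season total = 1052.1 DD.
Complete generations = ⌊1052.1 / 396⌋ = 2.

2 generations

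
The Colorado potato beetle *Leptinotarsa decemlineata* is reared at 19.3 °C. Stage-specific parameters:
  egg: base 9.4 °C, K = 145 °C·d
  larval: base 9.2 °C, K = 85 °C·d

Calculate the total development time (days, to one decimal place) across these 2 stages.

23.1 days

egg: 145 / (19.3 − 9.4) = 145 / 9.9 = 14.646 d.
larval: 85 / (19.3 − 9.2) = 85 / 10.1 = 8.416 d.
Sum = 23.062 ≈ 23.1 days.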